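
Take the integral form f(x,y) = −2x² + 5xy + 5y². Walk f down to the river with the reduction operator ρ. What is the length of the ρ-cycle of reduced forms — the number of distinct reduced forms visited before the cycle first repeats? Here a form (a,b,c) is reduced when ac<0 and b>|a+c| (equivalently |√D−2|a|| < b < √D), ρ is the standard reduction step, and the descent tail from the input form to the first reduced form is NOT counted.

D = 65, ⌊√D⌋ = 8
river: ρ → (5,5,-2)
river: ρ → (-2,7,2)
river: ρ → (2,5,-5)
river: ρ → (-5,5,2)
river: ρ → (2,7,-2)
river: ρ → (-2,5,5)
ρ-cycle length = 6 (tail of 0 descent steps not counted)

6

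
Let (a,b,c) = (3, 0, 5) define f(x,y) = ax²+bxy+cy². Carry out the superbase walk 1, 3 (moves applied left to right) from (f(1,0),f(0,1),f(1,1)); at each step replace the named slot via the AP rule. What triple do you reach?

start (3,5,8) = (f(1,0),f(0,1),f(1,1))
replace slot 1: 2·(5+8) − 3 = 23 → (23,5,8)
replace slot 3: 2·(23+5) − 8 = 48 → (23,5,48)

23,5,48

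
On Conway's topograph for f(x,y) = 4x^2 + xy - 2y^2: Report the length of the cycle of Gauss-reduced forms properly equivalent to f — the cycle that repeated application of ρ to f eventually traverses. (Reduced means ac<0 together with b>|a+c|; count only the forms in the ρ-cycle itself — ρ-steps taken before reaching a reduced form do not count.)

D = 33, ⌊√D⌋ = 5
descent: ρ → (-2,3,3)  [lands on river]
river: ρ → (3,3,-2)
river: ρ → (-2,5,1)
river: ρ → (1,5,-2)
ρ-cycle length = 4 (tail of 1 descent step not counted)

4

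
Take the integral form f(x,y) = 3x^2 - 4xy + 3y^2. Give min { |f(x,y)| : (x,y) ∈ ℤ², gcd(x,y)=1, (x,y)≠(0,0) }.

translate: b→2 (≡-4 mod 6), so (3,-4,3)→(3,2,2)
flip: (3,2,2)→(2,-2,3)
translate: b→2 (≡-2 mod 4), so (2,-2,3)→(2,2,3)
reduced (well bottom): (2,2,3) with a≤c, −a<b≤a
well minimum = a = 2

2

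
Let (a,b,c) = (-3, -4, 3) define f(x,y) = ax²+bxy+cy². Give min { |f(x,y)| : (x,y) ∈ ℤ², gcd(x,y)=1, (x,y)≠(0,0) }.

descent: ρ → (3,4,-3)  [lands on river]
river: ρ → (-3,2,4)
river: ρ → (4,6,-1)
river: ρ → (-1,6,4)
river: ρ → (4,2,-3)
river: ρ → (-3,4,3)
river: ρ → (3,2,-4)
river: ρ → (-4,6,1)
river: ρ → (1,6,-4)
river: ρ → (-4,2,3)
closes: descent 1, river 10
min |a| on river = 1

1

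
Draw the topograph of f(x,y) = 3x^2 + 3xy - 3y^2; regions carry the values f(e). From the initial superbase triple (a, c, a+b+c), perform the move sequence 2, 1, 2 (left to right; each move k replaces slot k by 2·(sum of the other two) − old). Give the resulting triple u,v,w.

start (3,-3,3) = (f(1,0),f(0,1),f(1,1))
replace slot 2: 2·(3+3) − (-3) = 15 → (3,15,3)
replace slot 1: 2·(15+3) − 3 = 33 → (33,15,3)
replace slot 2: 2·(33+3) − 15 = 57 → (33,57,3)

33,57,3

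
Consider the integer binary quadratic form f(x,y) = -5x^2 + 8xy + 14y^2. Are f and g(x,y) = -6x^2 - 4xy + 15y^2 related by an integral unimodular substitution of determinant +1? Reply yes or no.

D₁ = 344, D₂ = 376
discriminants differ ⇒ not SL₂(ℤ)-equivalent

no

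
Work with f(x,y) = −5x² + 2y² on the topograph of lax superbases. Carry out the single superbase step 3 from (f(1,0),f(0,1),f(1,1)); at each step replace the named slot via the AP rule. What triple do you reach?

start (-5,2,-3) = (f(1,0),f(0,1),f(1,1))
replace slot 3: 2·((-5)+2) − (-3) = -3 → (-5,2,-3)

-5,2,-3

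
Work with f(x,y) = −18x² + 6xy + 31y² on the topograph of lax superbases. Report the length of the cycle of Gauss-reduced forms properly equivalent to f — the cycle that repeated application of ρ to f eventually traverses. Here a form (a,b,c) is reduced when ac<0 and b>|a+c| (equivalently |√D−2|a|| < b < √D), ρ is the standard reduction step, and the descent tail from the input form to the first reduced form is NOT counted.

D = 2268, ⌊√D⌋ = 47
descent: ρ → (31,-6,-18)
descent: ρ → (-18,42,7)  [lands on river]
river: ρ → (7,42,-18)
river: ρ → (-18,30,19)
river: ρ → (19,46,-2)
river: ρ → (-2,46,19)
river: ρ → (19,30,-18)
ρ-cycle length = 6 (tail of 2 descent steps not counted)

6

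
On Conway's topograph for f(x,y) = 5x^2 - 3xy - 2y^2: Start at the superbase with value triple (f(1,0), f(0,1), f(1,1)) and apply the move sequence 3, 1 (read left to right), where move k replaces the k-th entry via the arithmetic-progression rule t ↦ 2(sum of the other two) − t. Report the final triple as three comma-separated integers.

start (5,-2,0) = (f(1,0),f(0,1),f(1,1))
replace slot 3: 2·(5+(-2)) − 0 = 6 → (5,-2,6)
replace slot 1: 2·((-2)+6) − 5 = 3 → (3,-2,6)

3,-2,6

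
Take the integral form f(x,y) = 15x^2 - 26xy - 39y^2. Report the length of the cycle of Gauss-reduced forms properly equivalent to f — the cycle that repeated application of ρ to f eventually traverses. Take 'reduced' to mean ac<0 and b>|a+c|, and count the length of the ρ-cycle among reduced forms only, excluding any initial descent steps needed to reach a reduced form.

D = 3016, ⌊√D⌋ = 54
descent: ρ → (-39,26,15)  [lands on river]
river: ρ → (15,34,-31)
river: ρ → (-31,28,18)
river: ρ → (18,44,-15)
river: ρ → (-15,46,15)
river: ρ → (15,44,-18)
river: ρ → (-18,28,31)
river: ρ → (31,34,-15)
river: ρ → (-15,26,39)
river: ρ → (39,52,-2)
river: ρ → (-2,52,39)
river: ρ → (39,26,-15)
river: ρ → (-15,34,31)
river: ρ → (31,28,-18)
river: ρ → (-18,44,15)
river: ρ → (15,46,-15)
river: ρ → (-15,44,18)
river: ρ → (18,28,-31)
river: ρ → (-31,34,15)
river: ρ → (15,26,-39)
river: ρ → (-39,52,2)
river: ρ → (2,52,-39)
ρ-cycle length = 22 (tail of 1 descent step not counted)

22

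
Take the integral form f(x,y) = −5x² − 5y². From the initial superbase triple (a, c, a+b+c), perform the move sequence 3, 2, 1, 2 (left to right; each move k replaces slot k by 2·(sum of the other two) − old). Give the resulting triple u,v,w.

start (-5,-5,-10) = (f(1,0),f(0,1),f(1,1))
replace slot 3: 2·((-5)+(-5)) − (-10) = -10 → (-5,-5,-10)
replace slot 2: 2·((-5)+(-10)) − (-5) = -25 → (-5,-25,-10)
replace slot 1: 2·((-25)+(-10)) − (-5) = -65 → (-65,-25,-10)
replace slot 2: 2·((-65)+(-10)) − (-25) = -125 → (-65,-125,-10)

-65,-125,-10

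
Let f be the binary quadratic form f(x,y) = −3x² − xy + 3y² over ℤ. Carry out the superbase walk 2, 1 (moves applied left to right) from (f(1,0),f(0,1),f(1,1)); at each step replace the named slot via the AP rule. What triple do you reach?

start (-3,3,-1) = (f(1,0),f(0,1),f(1,1))
replace slot 2: 2·((-3)+(-1)) − 3 = -11 → (-3,-11,-1)
replace slot 1: 2·((-11)+(-1)) − (-3) = -21 → (-21,-11,-1)

-21,-11,-1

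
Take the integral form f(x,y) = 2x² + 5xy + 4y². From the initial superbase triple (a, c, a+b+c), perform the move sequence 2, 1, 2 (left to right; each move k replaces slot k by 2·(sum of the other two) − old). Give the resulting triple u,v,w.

start (2,4,11) = (f(1,0),f(0,1),f(1,1))
replace slot 2: 2·(2+11) − 4 = 22 → (2,22,11)
replace slot 1: 2·(22+11) − 2 = 64 → (64,22,11)
replace slot 2: 2·(64+11) − 22 = 128 → (64,128,11)

64,128,11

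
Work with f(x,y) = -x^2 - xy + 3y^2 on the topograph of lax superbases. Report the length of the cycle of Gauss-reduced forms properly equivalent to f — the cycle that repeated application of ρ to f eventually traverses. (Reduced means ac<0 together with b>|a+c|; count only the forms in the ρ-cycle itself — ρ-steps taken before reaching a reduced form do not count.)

D = 13, ⌊√D⌋ = 3
descent: ρ → (3,1,-1)
descent: ρ → (-1,3,1)  [lands on river]
river: ρ → (1,3,-1)
ρ-cycle length = 2 (tail of 2 descent steps not counted)

2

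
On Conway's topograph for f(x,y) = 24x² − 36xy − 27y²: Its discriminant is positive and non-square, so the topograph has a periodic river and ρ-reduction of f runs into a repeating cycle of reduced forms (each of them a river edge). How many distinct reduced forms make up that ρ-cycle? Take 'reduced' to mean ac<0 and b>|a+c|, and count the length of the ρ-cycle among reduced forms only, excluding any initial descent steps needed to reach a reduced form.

D = 3888, ⌊√D⌋ = 62
descent: ρ → (-27,36,24)  [lands on river]
river: ρ → (24,60,-3)
river: ρ → (-3,60,24)
river: ρ → (24,36,-27)
river: ρ → (-27,18,33)
river: ρ → (33,48,-12)
river: ρ → (-12,48,33)
river: ρ → (33,18,-27)
ρ-cycle length = 8 (tail of 1 descent step not counted)

8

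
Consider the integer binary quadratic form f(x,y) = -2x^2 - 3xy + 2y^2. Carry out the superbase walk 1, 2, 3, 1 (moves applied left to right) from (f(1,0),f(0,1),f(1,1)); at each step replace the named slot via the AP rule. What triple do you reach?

start (-2,2,-3) = (f(1,0),f(0,1),f(1,1))
replace slot 1: 2·(2+(-3)) − (-2) = 0 → (0,2,-3)
replace slot 2: 2·(0+(-3)) − 2 = -8 → (0,-8,-3)
replace slot 3: 2·(0+(-8)) − (-3) = -13 → (0,-8,-13)
replace slot 1: 2·((-8)+(-13)) − 0 = -42 → (-42,-8,-13)

-42,-8,-13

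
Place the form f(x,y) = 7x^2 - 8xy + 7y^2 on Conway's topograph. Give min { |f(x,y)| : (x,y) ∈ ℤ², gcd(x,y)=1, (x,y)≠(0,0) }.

translate: b→6 (≡-8 mod 14), so (7,-8,7)→(7,6,6)
flip: (7,6,6)→(6,-6,7)
translate: b→6 (≡-6 mod 12), so (6,-6,7)→(6,6,7)
reduced (well bottom): (6,6,7) with a≤c, −a<b≤a
well minimum = a = 6

6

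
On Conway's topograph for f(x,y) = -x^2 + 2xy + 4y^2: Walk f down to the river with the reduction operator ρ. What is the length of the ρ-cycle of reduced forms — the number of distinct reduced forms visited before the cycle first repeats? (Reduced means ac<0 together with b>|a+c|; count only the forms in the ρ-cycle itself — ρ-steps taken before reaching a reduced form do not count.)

D = 20, ⌊√D⌋ = 4
descent: ρ → (4,-2,-1)
descent: ρ → (-1,4,1)  [lands on river]
river: ρ → (1,4,-1)
ρ-cycle length = 2 (tail of 2 descent steps not counted)

2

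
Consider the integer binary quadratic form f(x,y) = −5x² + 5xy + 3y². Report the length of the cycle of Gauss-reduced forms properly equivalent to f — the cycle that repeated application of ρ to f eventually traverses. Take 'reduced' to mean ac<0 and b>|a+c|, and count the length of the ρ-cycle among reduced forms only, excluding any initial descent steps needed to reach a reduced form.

D = 85, ⌊√D⌋ = 9
river: ρ → (3,7,-3)
river: ρ → (-3,5,5)
river: ρ → (5,5,-3)
river: ρ → (-3,7,3)
river: ρ → (3,5,-5)
river: ρ → (-5,5,3)
ρ-cycle length = 6 (tail of 0 descent steps not counted)

6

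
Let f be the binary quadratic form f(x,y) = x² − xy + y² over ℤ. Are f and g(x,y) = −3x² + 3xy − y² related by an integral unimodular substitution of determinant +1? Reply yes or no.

D₁ = -3, D₂ = -3
f: translate: b→1 (≡-1 mod 2), so (1,-1,1)→(1,1,1)
f: reduced (well bottom): (1,1,1) with a≤c, −a<b≤a
g is negative-definite; reduce −g:
−g: translate: b→3 (≡-3 mod 6), so (3,-3,1)→(3,3,1)
−g: flip: (3,3,1)→(1,-3,3)
−g: translate: b→1 (≡-3 mod 2), so (1,-3,3)→(1,1,1)
−g: reduced (well bottom): (1,1,1) with a≤c, −a<b≤a
flip sign back: reduced form of g is (-1,-1,-1)
reduced forms (1, 1, 1) vs (-1, -1, -1) ⇒ inequivalent

no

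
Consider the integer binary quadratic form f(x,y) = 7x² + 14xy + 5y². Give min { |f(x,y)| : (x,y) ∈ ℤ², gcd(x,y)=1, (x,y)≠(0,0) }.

descent: ρ → (5,6,-1)  [lands on river]
river: ρ → (-1,6,5)
river: ρ → (5,4,-2)
river: ρ → (-2,4,5)
closes: descent 1, river 4
min |a| on river = 1

1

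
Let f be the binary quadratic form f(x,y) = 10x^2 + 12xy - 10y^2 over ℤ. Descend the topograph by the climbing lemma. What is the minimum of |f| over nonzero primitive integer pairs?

river: ρ → (-10,8,12)
river: ρ → (12,16,-6)
river: ρ → (-6,20,6)
river: ρ → (6,16,-12)
river: ρ → (-12,8,10)
river: ρ → (10,12,-10)
closes: descent 0, river 6
min |a| on river = 6

6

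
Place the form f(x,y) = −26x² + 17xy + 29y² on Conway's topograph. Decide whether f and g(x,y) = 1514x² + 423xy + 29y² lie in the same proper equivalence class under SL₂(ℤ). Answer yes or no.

D₁ = 3305, D₂ = 3305
river cycle of f (length 10): (29, 41, -14), (-14, 43, 26), (26, 9, -31), (-31, 53, 4), (4, 51, -44), (-44, 37, 11), (11, 51, -16), (-16, 45, 20), (20, 35, -26), (-26, 17, 29)
river cycle of g (length 10): (29, 41, -14), (-14, 43, 26), (26, 9, -31), (-31, 53, 4), (4, 51, -44), (-44, 37, 11), (11, 51, -16), (-16, 45, 20), (20, 35, -26), (-26, 17, 29)
cycles coincide ⇒ equivalent

yes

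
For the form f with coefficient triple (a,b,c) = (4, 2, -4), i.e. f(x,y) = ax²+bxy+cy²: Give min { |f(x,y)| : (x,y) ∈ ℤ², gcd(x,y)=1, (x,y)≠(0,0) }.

river: ρ → (-4,6,2)
river: ρ → (2,6,-4)
river: ρ → (-4,2,4)
river: ρ → (4,6,-2)
river: ρ → (-2,6,4)
river: ρ → (4,2,-4)
closes: descent 0, river 6
min |a| on river = 2

2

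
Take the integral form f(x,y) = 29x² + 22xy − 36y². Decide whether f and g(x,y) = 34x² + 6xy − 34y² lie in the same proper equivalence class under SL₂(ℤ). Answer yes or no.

D₁ = 4660, D₂ = 4660
river cycle of f (length 38): (-36, 50, 15), (15, 40, -51), (-51, 62, 4), (4, 66, -19), (-19, 48, 31), (31, 14, -36), (-36, 58, 9), (9, 68, -1), (-1, 68, 9), (9, 58, -36), … (28 more)
river cycle of g (length 14): (-34, 62, 6), (6, 58, -54), (-54, 50, 10), (10, 50, -54), (-54, 58, 6), (6, 62, -34), (-34, 6, 34), (34, 62, -6), (-6, 58, 54), (54, 50, -10), … (4 more)
cycles differ ⇒ inequivalent

no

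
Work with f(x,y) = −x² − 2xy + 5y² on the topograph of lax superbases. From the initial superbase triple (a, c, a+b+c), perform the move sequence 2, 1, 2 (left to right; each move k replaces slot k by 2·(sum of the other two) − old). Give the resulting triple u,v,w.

start (-1,5,2) = (f(1,0),f(0,1),f(1,1))
replace slot 2: 2·((-1)+2) − 5 = -3 → (-1,-3,2)
replace slot 1: 2·((-3)+2) − (-1) = -1 → (-1,-3,2)
replace slot 2: 2·((-1)+2) − (-3) = 5 → (-1,5,2)

-1,5,2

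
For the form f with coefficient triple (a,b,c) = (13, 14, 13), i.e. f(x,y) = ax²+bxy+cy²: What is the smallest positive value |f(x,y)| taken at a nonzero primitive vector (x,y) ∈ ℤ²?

translate: b→-12 (≡14 mod 26), so (13,14,13)→(13,-12,12)
flip: (13,-12,12)→(12,12,13)
reduced (well bottom): (12,12,13) with a≤c, −a<b≤a
well minimum = a = 12

12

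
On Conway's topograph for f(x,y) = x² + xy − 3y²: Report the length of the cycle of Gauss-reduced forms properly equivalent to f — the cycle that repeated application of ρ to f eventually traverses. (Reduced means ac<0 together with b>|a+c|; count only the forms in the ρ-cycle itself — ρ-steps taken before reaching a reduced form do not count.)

D = 13, ⌊√D⌋ = 3
descent: ρ → (-3,-1,1)
descent: ρ → (1,3,-1)  [lands on river]
river: ρ → (-1,3,1)
ρ-cycle length = 2 (tail of 2 descent steps not counted)

2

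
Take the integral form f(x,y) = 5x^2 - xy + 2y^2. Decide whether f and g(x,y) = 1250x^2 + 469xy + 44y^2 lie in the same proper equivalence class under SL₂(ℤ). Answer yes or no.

D₁ = -39, D₂ = -39
f: flip: (5,-1,2)→(2,1,5)
f: reduced (well bottom): (2,1,5) with a≤c, −a<b≤a
g: flip: (1250,469,44)→(44,-469,1250)
g: translate: b→-29 (≡-469 mod 88), so (44,-469,1250)→(44,-29,5)
g: flip: (44,-29,5)→(5,29,44)
g: translate: b→-1 (≡29 mod 10), so (5,29,44)→(5,-1,2)
g: flip: (5,-1,2)→(2,1,5)
g: reduced (well bottom): (2,1,5) with a≤c, −a<b≤a
reduced forms (2, 1, 5) vs (2, 1, 5) ⇒ equivalent

yes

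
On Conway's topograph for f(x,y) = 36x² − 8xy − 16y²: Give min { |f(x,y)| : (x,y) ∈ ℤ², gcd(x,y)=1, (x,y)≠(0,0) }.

descent: ρ → (-16,40,12)  [lands on river]
river: ρ → (12,32,-28)
river: ρ → (-28,24,16)
river: ρ → (16,40,-12)
river: ρ → (-12,32,28)
river: ρ → (28,24,-16)
closes: descent 1, river 6
min |a| on river = 12

12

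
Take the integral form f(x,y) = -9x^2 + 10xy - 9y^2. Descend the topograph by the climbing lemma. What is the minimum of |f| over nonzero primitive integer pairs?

translate: b→8 (≡-10 mod 18), so (9,-10,9)→(9,8,8)
flip: (9,8,8)→(8,-8,9)
translate: b→8 (≡-8 mod 16), so (8,-8,9)→(8,8,9)
reduced (well bottom): (8,8,9) with a≤c, −a<b≤a
well minimum |f| = |-8| = 8 (negative-definite)

8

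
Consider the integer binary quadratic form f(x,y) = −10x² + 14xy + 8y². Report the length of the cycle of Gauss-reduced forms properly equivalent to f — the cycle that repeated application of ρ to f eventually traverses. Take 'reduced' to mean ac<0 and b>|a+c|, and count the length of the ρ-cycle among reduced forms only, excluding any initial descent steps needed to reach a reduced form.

D = 516, ⌊√D⌋ = 22
river: ρ → (8,18,-6)
river: ρ → (-6,18,8)
river: ρ → (8,14,-10)
river: ρ → (-10,6,12)
river: ρ → (12,18,-4)
river: ρ → (-4,22,2)
river: ρ → (2,22,-4)
river: ρ → (-4,18,12)
river: ρ → (12,6,-10)
river: ρ → (-10,14,8)
ρ-cycle length = 10 (tail of 0 descent steps not counted)

10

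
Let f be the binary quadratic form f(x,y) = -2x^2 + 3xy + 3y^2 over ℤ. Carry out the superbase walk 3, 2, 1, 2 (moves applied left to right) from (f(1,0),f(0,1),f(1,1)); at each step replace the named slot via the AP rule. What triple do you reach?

start (-2,3,4) = (f(1,0),f(0,1),f(1,1))
replace slot 3: 2·((-2)+3) − 4 = -2 → (-2,3,-2)
replace slot 2: 2·((-2)+(-2)) − 3 = -11 → (-2,-11,-2)
replace slot 1: 2·((-11)+(-2)) − (-2) = -24 → (-24,-11,-2)
replace slot 2: 2·((-24)+(-2)) − (-11) = -41 → (-24,-41,-2)

-24,-41,-2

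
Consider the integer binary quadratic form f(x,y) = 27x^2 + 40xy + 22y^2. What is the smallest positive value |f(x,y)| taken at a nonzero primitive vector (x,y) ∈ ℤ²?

translate: b→-14 (≡40 mod 54), so (27,40,22)→(27,-14,9)
flip: (27,-14,9)→(9,14,27)
translate: b→-4 (≡14 mod 18), so (9,14,27)→(9,-4,22)
reduced (well bottom): (9,-4,22) with a≤c, −a<b≤a
well minimum = a = 9

9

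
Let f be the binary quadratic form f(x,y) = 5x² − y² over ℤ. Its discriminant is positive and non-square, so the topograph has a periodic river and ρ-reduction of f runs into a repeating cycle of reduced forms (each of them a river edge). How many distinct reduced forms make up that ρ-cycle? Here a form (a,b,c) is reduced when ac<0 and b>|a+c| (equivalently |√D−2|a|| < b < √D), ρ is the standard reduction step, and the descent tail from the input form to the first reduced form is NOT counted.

D = 20, ⌊√D⌋ = 4
descent: ρ → (-1,4,1)  [lands on river]
river: ρ → (1,4,-1)
ρ-cycle length = 2 (tail of 1 descent step not counted)

2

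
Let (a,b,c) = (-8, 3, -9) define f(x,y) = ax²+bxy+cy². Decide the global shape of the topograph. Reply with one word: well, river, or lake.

D = b²−4ac = 3² − 4·(-8)·(-9) = -279
D < 0 ⇒ definite ⇒ every region one sign ⇒ single well

well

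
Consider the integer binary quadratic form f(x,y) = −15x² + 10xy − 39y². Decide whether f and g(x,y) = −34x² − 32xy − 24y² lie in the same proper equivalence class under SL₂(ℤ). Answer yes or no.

D₁ = -2240, D₂ = -2240
f is negative-definite; reduce −f:
−f: reduced (well bottom): (15,-10,39) with a≤c, −a<b≤a
flip sign back: reduced form of f is (-15,10,-39)
g is negative-definite; reduce −g:
−g: flip: (34,32,24)→(24,-32,34)
−g: translate: b→16 (≡-32 mod 48), so (24,-32,34)→(24,16,26)
−g: reduced (well bottom): (24,16,26) with a≤c, −a<b≤a
flip sign back: reduced form of g is (-24,-16,-26)
reduced forms (-15, 10, -39) vs (-24, -16, -26) ⇒ inequivalent

no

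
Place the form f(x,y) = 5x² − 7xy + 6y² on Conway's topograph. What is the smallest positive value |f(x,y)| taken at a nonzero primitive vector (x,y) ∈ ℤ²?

translate: b→3 (≡-7 mod 10), so (5,-7,6)→(5,3,4)
flip: (5,3,4)→(4,-3,5)
reduced (well bottom): (4,-3,5) with a≤c, −a<b≤a
well minimum = a = 4

4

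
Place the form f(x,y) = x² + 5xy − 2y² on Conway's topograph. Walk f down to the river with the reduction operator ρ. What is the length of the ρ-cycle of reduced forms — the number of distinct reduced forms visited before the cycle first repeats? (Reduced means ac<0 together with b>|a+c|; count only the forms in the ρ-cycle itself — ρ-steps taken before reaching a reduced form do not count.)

D = 33, ⌊√D⌋ = 5
river: ρ → (-2,3,3)
river: ρ → (3,3,-2)
river: ρ → (-2,5,1)
river: ρ → (1,5,-2)
ρ-cycle length = 4 (tail of 0 descent steps not counted)

4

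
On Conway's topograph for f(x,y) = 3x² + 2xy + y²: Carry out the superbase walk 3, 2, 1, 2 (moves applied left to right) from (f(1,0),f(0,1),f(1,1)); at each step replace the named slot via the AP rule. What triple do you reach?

start (3,1,6) = (f(1,0),f(0,1),f(1,1))
replace slot 3: 2·(3+1) − 6 = 2 → (3,1,2)
replace slot 2: 2·(3+2) − 1 = 9 → (3,9,2)
replace slot 1: 2·(9+2) − 3 = 19 → (19,9,2)
replace slot 2: 2·(19+2) − 9 = 33 → (19,33,2)

19,33,2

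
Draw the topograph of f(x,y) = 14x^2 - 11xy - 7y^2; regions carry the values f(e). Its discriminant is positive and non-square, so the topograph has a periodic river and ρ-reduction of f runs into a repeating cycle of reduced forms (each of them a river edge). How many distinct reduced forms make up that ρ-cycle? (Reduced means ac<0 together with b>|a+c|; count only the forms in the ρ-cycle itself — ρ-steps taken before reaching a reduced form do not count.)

D = 513, ⌊√D⌋ = 22
descent: ρ → (-7,11,14)  [lands on river]
river: ρ → (14,17,-4)
river: ρ → (-4,15,18)
river: ρ → (18,21,-1)
river: ρ → (-1,21,18)
river: ρ → (18,15,-4)
river: ρ → (-4,17,14)
river: ρ → (14,11,-7)
river: ρ → (-7,17,8)
river: ρ → (8,15,-9)
river: ρ → (-9,21,2)
river: ρ → (2,19,-19)
river: ρ → (-19,19,2)
river: ρ → (2,21,-9)
river: ρ → (-9,15,8)
river: ρ → (8,17,-7)
ρ-cycle length = 16 (tail of 1 descent step not counted)

16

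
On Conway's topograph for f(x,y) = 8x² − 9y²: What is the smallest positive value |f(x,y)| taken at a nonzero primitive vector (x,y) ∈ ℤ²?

descent: ρ → (-9,0,8)
descent: ρ → (8,16,-1)  [lands on river]
river: ρ → (-1,16,8)
closes: descent 2, river 2
min |a| on river = 1

1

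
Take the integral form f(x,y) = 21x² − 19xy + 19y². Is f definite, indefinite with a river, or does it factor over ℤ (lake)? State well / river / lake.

D = b²−4ac = (-19)² − 4·21·19 = -1235
D < 0 ⇒ definite ⇒ every region one sign ⇒ single well

well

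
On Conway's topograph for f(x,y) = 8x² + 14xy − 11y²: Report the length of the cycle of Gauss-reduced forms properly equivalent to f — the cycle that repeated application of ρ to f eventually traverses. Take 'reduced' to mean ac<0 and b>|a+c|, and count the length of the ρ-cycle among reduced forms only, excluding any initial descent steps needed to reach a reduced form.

D = 548, ⌊√D⌋ = 23
river: ρ → (-11,8,11)
river: ρ → (11,14,-8)
river: ρ → (-8,18,7)
river: ρ → (7,10,-16)
river: ρ → (-16,22,1)
river: ρ → (1,22,-16)
river: ρ → (-16,10,7)
river: ρ → (7,18,-8)
river: ρ → (-8,14,11)
river: ρ → (11,8,-11)
river: ρ → (-11,14,8)
river: ρ → (8,18,-7)
river: ρ → (-7,10,16)
river: ρ → (16,22,-1)
river: ρ → (-1,22,16)
river: ρ → (16,10,-7)
river: ρ → (-7,18,8)
river: ρ → (8,14,-11)
ρ-cycle length = 18 (tail of 0 descent steps not counted)

18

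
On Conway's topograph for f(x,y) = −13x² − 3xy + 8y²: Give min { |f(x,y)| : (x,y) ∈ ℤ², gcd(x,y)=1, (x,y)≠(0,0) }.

descent: ρ → (8,19,-2)  [lands on river]
river: ρ → (-2,17,17)
river: ρ → (17,17,-2)
river: ρ → (-2,19,8)
river: ρ → (8,13,-8)
river: ρ → (-8,19,2)
river: ρ → (2,17,-17)
river: ρ → (-17,17,2)
river: ρ → (2,19,-8)
river: ρ → (-8,13,8)
closes: descent 1, river 10
min |a| on river = 2

2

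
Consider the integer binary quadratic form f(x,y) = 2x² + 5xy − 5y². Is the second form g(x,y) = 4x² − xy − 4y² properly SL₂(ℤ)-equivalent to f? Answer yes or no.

D₁ = 65, D₂ = 65
river cycle of f (length 6): (-5, 5, 2), (2, 7, -2), (-2, 5, 5), (5, 5, -2), (-2, 7, 2), (2, 5, -5)
river cycle of g (length 6): (-4, 1, 4), (4, 7, -1), (-1, 7, 4), (4, 1, -4), (-4, 7, 1), (1, 7, -4)
cycles differ ⇒ inequivalent

no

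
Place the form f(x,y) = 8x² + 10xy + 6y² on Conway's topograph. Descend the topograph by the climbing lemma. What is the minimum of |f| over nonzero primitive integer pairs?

translate: b→-6 (≡10 mod 16), so (8,10,6)→(8,-6,4)
flip: (8,-6,4)→(4,6,8)
translate: b→-2 (≡6 mod 8), so (4,6,8)→(4,-2,6)
reduced (well bottom): (4,-2,6) with a≤c, −a<b≤a
well minimum = a = 4

4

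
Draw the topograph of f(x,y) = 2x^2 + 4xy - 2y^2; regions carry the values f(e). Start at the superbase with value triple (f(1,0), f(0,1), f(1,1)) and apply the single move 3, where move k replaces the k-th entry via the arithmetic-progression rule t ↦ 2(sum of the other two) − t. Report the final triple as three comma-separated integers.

start (2,-2,4) = (f(1,0),f(0,1),f(1,1))
replace slot 3: 2·(2+(-2)) − 4 = -4 → (2,-2,-4)

2,-2,-4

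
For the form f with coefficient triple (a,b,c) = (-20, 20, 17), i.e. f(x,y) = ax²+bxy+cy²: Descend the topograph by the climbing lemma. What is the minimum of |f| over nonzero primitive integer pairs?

river: ρ → (17,14,-23)
river: ρ → (-23,32,8)
river: ρ → (8,32,-23)
river: ρ → (-23,14,17)
river: ρ → (17,20,-20)
river: ρ → (-20,20,17)
closes: descent 0, river 6
min |a| on river = 8

8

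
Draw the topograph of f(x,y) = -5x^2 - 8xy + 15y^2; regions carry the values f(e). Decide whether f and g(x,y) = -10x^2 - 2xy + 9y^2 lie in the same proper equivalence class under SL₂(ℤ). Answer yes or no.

D₁ = 364, D₂ = 364
river cycle of f (length 8): (-5, 12, 11), (11, 10, -6), (-6, 14, 7), (7, 14, -6), (-6, 10, 11), (11, 12, -5), (-5, 18, 2), (2, 18, -5)
river cycle of g (length 8): (9, 2, -10), (-10, 18, 1), (1, 18, -10), (-10, 2, 9), (9, 16, -3), (-3, 14, 14), (14, 14, -3), (-3, 16, 9)
cycles differ ⇒ inequivalent

no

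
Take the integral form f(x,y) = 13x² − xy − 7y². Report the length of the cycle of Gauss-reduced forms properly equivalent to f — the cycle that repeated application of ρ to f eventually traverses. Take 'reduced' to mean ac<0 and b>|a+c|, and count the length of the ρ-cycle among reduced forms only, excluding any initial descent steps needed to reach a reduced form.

D = 365, ⌊√D⌋ = 19
descent: ρ → (-7,15,5)  [lands on river]
river: ρ → (5,15,-7)
river: ρ → (-7,13,7)
river: ρ → (7,15,-5)
river: ρ → (-5,15,7)
river: ρ → (7,13,-7)
ρ-cycle length = 6 (tail of 1 descent step not counted)

6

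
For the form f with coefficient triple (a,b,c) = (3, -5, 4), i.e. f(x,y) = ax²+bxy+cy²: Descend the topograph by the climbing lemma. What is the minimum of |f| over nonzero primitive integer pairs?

translate: b→1 (≡-5 mod 6), so (3,-5,4)→(3,1,2)
flip: (3,1,2)→(2,-1,3)
reduced (well bottom): (2,-1,3) with a≤c, −a<b≤a
well minimum = a = 2

2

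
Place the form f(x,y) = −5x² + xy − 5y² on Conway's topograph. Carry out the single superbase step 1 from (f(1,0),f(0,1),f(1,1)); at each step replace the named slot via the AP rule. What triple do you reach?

start (-5,-5,-9) = (f(1,0),f(0,1),f(1,1))
replace slot 1: 2·((-5)+(-9)) − (-5) = -23 → (-23,-5,-9)

-23,-5,-9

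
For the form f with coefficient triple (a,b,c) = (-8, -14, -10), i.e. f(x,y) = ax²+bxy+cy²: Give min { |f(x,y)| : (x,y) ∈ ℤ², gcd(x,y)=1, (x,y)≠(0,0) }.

translate: b→-2 (≡14 mod 16), so (8,14,10)→(8,-2,4)
flip: (8,-2,4)→(4,2,8)
reduced (well bottom): (4,2,8) with a≤c, −a<b≤a
well minimum |f| = |-4| = 4 (negative-definite)

4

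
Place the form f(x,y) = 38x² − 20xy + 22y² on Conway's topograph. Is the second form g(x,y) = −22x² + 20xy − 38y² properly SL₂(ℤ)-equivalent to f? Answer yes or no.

D₁ = -2944, D₂ = -2944
f: flip: (38,-20,22)→(22,20,38)
f: reduced (well bottom): (22,20,38) with a≤c, −a<b≤a
g is negative-definite; reduce −g:
−g: reduced (well bottom): (22,-20,38) with a≤c, −a<b≤a
flip sign back: reduced form of g is (-22,20,-38)
reduced forms (22, 20, 38) vs (-22, 20, -38) ⇒ inequivalent

no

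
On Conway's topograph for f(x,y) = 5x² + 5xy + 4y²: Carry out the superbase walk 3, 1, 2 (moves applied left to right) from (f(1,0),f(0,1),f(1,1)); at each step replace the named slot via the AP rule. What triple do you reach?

start (5,4,14) = (f(1,0),f(0,1),f(1,1))
replace slot 3: 2·(5+4) − 14 = 4 → (5,4,4)
replace slot 1: 2·(4+4) − 5 = 11 → (11,4,4)
replace slot 2: 2·(11+4) − 4 = 26 → (11,26,4)

11,26,4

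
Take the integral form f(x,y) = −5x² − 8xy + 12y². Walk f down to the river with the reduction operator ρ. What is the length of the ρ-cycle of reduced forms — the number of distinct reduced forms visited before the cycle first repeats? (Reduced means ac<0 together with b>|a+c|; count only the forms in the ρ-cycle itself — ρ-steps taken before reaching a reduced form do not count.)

D = 304, ⌊√D⌋ = 17
descent: ρ → (12,8,-5)  [lands on river]
river: ρ → (-5,12,8)
river: ρ → (8,4,-9)
river: ρ → (-9,14,3)
river: ρ → (3,16,-4)
river: ρ → (-4,16,3)
river: ρ → (3,14,-9)
river: ρ → (-9,4,8)
river: ρ → (8,12,-5)
river: ρ → (-5,8,12)
river: ρ → (12,16,-1)
river: ρ → (-1,16,12)
ρ-cycle length = 12 (tail of 1 descent step not counted)

12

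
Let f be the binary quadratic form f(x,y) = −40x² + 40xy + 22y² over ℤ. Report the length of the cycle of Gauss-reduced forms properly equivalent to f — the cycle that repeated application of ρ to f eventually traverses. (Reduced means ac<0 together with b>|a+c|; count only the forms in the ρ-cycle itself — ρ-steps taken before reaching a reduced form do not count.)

D = 5120, ⌊√D⌋ = 71
river: ρ → (22,48,-32)
river: ρ → (-32,16,38)
river: ρ → (38,60,-10)
river: ρ → (-10,60,38)
river: ρ → (38,16,-32)
river: ρ → (-32,48,22)
river: ρ → (22,40,-40)
river: ρ → (-40,40,22)
ρ-cycle length = 8 (tail of 0 descent steps not counted)

8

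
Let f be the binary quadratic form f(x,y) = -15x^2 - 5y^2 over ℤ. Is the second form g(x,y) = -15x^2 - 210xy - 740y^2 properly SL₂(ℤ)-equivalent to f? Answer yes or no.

D₁ = -300, D₂ = -300
f is negative-definite; reduce −f:
−f: flip: (15,0,5)→(5,0,15)
−f: reduced (well bottom): (5,0,15) with a≤c, −a<b≤a
flip sign back: reduced form of f is (-5,0,-15)
g is negative-definite; reduce −g:
−g: translate: b→0 (≡210 mod 30), so (15,210,740)→(15,0,5)
−g: flip: (15,0,5)→(5,0,15)
−g: reduced (well bottom): (5,0,15) with a≤c, −a<b≤a
flip sign back: reduced form of g is (-5,0,-15)
reduced forms (-5, 0, -15) vs (-5, 0, -15) ⇒ equivalent

yes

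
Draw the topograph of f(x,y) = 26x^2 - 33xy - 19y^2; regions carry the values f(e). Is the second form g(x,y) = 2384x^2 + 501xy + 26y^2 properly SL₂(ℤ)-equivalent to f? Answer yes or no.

D₁ = 3065, D₂ = 3065
river cycle of f (length 30): (-19, 33, 26), (26, 19, -26), (-26, 33, 19), (19, 43, -16), (-16, 53, 4), (4, 51, -29), (-29, 7, 26), (26, 45, -10), (-10, 55, 1), (1, 55, -10), … (20 more)
river cycle of g (length 30): (26, 19, -26), (-26, 33, 19), (19, 43, -16), (-16, 53, 4), (4, 51, -29), (-29, 7, 26), (26, 45, -10), (-10, 55, 1), (1, 55, -10), (-10, 45, 26), … (20 more)
cycles coincide ⇒ equivalent

yes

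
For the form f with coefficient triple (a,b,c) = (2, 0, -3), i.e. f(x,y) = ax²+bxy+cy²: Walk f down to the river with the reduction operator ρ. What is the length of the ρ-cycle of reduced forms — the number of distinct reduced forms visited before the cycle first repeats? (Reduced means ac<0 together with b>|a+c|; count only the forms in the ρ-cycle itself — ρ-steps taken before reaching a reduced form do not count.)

D = 24, ⌊√D⌋ = 4
descent: ρ → (-3,0,2)
descent: ρ → (2,4,-1)  [lands on river]
river: ρ → (-1,4,2)
ρ-cycle length = 2 (tail of 2 descent steps not counted)

2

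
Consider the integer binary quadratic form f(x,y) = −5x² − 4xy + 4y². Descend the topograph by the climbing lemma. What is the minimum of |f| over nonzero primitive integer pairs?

descent: ρ → (4,4,-5)  [lands on river]
river: ρ → (-5,6,3)
river: ρ → (3,6,-5)
river: ρ → (-5,4,4)
closes: descent 1, river 4
min |a| on river = 3

3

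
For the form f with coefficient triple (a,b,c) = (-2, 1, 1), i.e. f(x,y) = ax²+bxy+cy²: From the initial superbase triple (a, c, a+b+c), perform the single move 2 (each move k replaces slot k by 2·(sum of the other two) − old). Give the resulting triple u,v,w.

start (-2,1,0) = (f(1,0),f(0,1),f(1,1))
replace slot 2: 2·((-2)+0) − 1 = -5 → (-2,-5,0)

-2,-5,0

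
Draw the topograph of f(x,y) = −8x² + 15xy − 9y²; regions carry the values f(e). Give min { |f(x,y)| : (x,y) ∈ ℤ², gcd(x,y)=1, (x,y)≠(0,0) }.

translate: b→1 (≡-15 mod 16), so (8,-15,9)→(8,1,2)
flip: (8,1,2)→(2,-1,8)
reduced (well bottom): (2,-1,8) with a≤c, −a<b≤a
well minimum |f| = |-2| = 2 (negative-definite)

2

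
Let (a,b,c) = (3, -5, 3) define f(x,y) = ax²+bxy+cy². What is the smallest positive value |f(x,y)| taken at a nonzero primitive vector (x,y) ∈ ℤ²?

translate: b→1 (≡-5 mod 6), so (3,-5,3)→(3,1,1)
flip: (3,1,1)→(1,-1,3)
translate: b→1 (≡-1 mod 2), so (1,-1,3)→(1,1,3)
reduced (well bottom): (1,1,3) with a≤c, −a<b≤a
well minimum = a = 1

1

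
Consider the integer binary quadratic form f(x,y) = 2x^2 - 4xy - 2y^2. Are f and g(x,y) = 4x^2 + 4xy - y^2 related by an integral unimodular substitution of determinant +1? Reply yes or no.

D₁ = 32, D₂ = 32
river cycle of f (length 2): (-2, 4, 2), (2, 4, -2)
river cycle of g (length 2): (-1, 4, 4), (4, 4, -1)
cycles differ ⇒ inequivalent

no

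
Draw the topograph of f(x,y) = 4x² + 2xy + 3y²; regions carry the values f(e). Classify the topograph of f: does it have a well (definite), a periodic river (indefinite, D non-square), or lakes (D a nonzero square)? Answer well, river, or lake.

D = b²−4ac = 2² − 4·4·3 = -44
D < 0 ⇒ definite ⇒ every region one sign ⇒ single well

well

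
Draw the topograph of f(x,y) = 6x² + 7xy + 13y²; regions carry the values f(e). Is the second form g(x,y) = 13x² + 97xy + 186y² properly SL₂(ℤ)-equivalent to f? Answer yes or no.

D₁ = -263, D₂ = -263
f: translate: b→-5 (≡7 mod 12), so (6,7,13)→(6,-5,12)
f: reduced (well bottom): (6,-5,12) with a≤c, −a<b≤a
g: translate: b→-7 (≡97 mod 26), so (13,97,186)→(13,-7,6)
g: flip: (13,-7,6)→(6,7,13)
g: translate: b→-5 (≡7 mod 12), so (6,7,13)→(6,-5,12)
g: reduced (well bottom): (6,-5,12) with a≤c, −a<b≤a
reduced forms (6, -5, 12) vs (6, -5, 12) ⇒ equivalent

yes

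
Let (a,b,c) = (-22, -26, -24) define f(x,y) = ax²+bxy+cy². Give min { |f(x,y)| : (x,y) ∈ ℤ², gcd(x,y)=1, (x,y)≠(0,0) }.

translate: b→-18 (≡26 mod 44), so (22,26,24)→(22,-18,20)
flip: (22,-18,20)→(20,18,22)
reduced (well bottom): (20,18,22) with a≤c, −a<b≤a
well minimum |f| = |-20| = 20 (negative-definite)

20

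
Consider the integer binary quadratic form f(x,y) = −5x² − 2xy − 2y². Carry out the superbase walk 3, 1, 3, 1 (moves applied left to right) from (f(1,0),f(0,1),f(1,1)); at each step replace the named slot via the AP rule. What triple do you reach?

start (-5,-2,-9) = (f(1,0),f(0,1),f(1,1))
replace slot 3: 2·((-5)+(-2)) − (-9) = -5 → (-5,-2,-5)
replace slot 1: 2·((-2)+(-5)) − (-5) = -9 → (-9,-2,-5)
replace slot 3: 2·((-9)+(-2)) − (-5) = -17 → (-9,-2,-17)
replace slot 1: 2·((-2)+(-17)) − (-9) = -29 → (-29,-2,-17)

-29,-2,-17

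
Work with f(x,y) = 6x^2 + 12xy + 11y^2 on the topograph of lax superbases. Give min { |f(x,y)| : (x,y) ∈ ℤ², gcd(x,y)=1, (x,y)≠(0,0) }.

translate: b→0 (≡12 mod 12), so (6,12,11)→(6,0,5)
flip: (6,0,5)→(5,0,6)
reduced (well bottom): (5,0,6) with a≤c, −a<b≤a
well minimum = a = 5

5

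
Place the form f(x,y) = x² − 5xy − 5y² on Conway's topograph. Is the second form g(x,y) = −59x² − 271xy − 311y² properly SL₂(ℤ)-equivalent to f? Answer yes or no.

D₁ = 45, D₂ = 45
river cycle of f (length 2): (-5, 5, 1), (1, 5, -5)
river cycle of g (length 2): (-5, 5, 1), (1, 5, -5)
cycles coincide ⇒ equivalent

yes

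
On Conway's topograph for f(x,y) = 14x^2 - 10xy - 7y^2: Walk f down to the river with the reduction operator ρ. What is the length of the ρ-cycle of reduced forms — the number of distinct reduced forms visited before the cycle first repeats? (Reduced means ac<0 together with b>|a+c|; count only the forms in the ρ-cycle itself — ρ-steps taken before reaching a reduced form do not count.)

D = 492, ⌊√D⌋ = 22
descent: ρ → (-7,10,14)  [lands on river]
river: ρ → (14,18,-3)
river: ρ → (-3,18,14)
river: ρ → (14,10,-7)
river: ρ → (-7,18,6)
river: ρ → (6,18,-7)
ρ-cycle length = 6 (tail of 1 descent step not counted)

6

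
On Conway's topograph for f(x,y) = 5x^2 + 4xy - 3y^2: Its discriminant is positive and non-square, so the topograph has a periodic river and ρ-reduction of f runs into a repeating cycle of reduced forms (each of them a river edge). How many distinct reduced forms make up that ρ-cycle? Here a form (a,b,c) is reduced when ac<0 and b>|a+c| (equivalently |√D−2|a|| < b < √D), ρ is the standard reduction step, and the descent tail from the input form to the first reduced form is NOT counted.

D = 76, ⌊√D⌋ = 8
river: ρ → (-3,8,1)
river: ρ → (1,8,-3)
river: ρ → (-3,4,5)
river: ρ → (5,6,-2)
river: ρ → (-2,6,5)
river: ρ → (5,4,-3)
ρ-cycle length = 6 (tail of 0 descent steps not counted)

6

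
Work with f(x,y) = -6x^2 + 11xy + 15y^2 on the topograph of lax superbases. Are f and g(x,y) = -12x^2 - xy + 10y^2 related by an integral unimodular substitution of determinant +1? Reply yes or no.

D₁ = 481, D₂ = 481
river cycle of f (length 26): (15, 19, -2), (-2, 21, 5), (5, 19, -6), (-6, 17, 8), (8, 15, -8), (-8, 17, 6), (6, 19, -5), (-5, 21, 2), (2, 19, -15), (-15, 11, 6), … (16 more)
river cycle of g (length 30): (10, 21, -1), (-1, 21, 10), (10, 19, -3), (-3, 17, 16), (16, 15, -4), (-4, 17, 12), (12, 7, -9), (-9, 11, 10), (10, 9, -10), (-10, 11, 9), … (20 more)
cycles differ ⇒ inequivalent

no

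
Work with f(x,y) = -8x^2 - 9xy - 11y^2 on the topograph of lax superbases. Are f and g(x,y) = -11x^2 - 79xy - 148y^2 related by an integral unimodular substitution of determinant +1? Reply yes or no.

D₁ = -271, D₂ = -271
f is negative-definite; reduce −f:
−f: translate: b→-7 (≡9 mod 16), so (8,9,11)→(8,-7,10)
−f: reduced (well bottom): (8,-7,10) with a≤c, −a<b≤a
flip sign back: reduced form of f is (-8,7,-10)
g is negative-definite; reduce −g:
−g: translate: b→-9 (≡79 mod 22), so (11,79,148)→(11,-9,8)
−g: flip: (11,-9,8)→(8,9,11)
−g: translate: b→-7 (≡9 mod 16), so (8,9,11)→(8,-7,10)
−g: reduced (well bottom): (8,-7,10) with a≤c, −a<b≤a
flip sign back: reduced form of g is (-8,7,-10)
reduced forms (-8, 7, -10) vs (-8, 7, -10) ⇒ equivalent

yes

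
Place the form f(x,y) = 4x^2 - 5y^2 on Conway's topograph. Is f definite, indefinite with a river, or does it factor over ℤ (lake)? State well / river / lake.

D = b²−4ac = 0² − 4·4·(-5) = 80
D > 0 non-square ⇒ indefinite ⇒ periodic river

river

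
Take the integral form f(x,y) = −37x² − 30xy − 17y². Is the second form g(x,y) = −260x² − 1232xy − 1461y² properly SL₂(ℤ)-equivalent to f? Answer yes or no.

D₁ = -1616, D₂ = -1616
f is negative-definite; reduce −f:
−f: flip: (37,30,17)→(17,-30,37)
−f: translate: b→4 (≡-30 mod 34), so (17,-30,37)→(17,4,24)
−f: reduced (well bottom): (17,4,24) with a≤c, −a<b≤a
flip sign back: reduced form of f is (-17,-4,-24)
g is negative-definite; reduce −g:
−g: translate: b→192 (≡1232 mod 520), so (260,1232,1461)→(260,192,37)
−g: flip: (260,192,37)→(37,-192,260)
−g: translate: b→30 (≡-192 mod 74), so (37,-192,260)→(37,30,17)
−g: flip: (37,30,17)→(17,-30,37)
−g: translate: b→4 (≡-30 mod 34), so (17,-30,37)→(17,4,24)
−g: reduced (well bottom): (17,4,24) with a≤c, −a<b≤a
flip sign back: reduced form of g is (-17,-4,-24)
reduced forms (-17, -4, -24) vs (-17, -4, -24) ⇒ equivalent

yes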